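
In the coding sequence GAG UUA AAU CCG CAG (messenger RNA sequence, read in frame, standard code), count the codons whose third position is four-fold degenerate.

1

Codon 1 GAG (Glu): third position 2-fold.
Codon 2 UUA (Leu): third position 2-fold.
Codon 3 AAU (Asn): third position 2-fold.
Codon 4 CCG (Pro): third position 4-fold.
Codon 5 CAG (Gln): third position 2-fold.
Four-fold degenerate third positions: 1.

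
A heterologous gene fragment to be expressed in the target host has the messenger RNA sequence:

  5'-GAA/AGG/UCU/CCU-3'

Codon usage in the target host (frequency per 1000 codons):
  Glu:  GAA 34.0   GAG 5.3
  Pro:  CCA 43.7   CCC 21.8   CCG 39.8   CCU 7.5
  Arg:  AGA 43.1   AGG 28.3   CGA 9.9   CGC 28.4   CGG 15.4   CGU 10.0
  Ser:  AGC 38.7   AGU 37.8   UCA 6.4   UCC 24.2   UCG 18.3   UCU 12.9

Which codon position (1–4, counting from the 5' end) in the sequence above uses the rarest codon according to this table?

4

Codon 1 GAA (Glu): 34.0 per 1000.
Codon 2 AGG (Arg): 28.3 per 1000.
Codon 3 UCU (Ser): 12.9 per 1000.
Codon 4 CCU (Pro): 7.5 per 1000.
Lowest frequency is 7.5 at codon 4.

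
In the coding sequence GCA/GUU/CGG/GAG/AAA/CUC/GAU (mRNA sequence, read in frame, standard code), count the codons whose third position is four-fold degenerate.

4

Codon 1 GCA (Ala): third position 4-fold.
Codon 2 GUU (Val): third position 4-fold.
Codon 3 CGG (Arg): third position 4-fold.
Codon 4 GAG (Glu): third position 2-fold.
Codon 5 AAA (Lys): third position 2-fold.
Codon 6 CUC (Leu): third position 4-fold.
Codon 7 GAU (Asp): third position 2-fold.
Four-fold degenerate third positions: 4.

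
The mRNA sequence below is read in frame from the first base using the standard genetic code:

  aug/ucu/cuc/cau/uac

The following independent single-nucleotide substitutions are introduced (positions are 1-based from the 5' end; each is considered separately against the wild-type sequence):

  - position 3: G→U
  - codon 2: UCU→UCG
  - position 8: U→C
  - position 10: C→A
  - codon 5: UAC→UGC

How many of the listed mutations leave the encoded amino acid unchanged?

Codon 1: AUG (Met) → AUU (Ile) — missense.
Codon 2: UCU (Ser) → UCG (Ser) — synonymous.
Codon 3: CUC (Leu) → CCC (Pro) — missense.
Codon 4: CAU (His) → AAU (Asn) — missense.
Codon 5: UAC (Tyr) → UGC (Cys) — missense.
Synonymous: 1 of 5.

1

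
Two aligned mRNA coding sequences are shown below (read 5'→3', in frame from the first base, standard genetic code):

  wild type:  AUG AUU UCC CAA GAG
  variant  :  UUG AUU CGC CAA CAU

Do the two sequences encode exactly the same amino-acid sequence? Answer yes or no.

no

Codon 1: AUG Met / UUG Leu — nonsynonymous.
Codon 2: AUU Ile / AUU Ile — identical.
Codon 3: UCC Ser / CGC Arg — nonsynonymous.
Codon 4: CAA Gln / CAA Gln — identical.
Codon 5: GAG Glu / CAU His — nonsynonymous.
Nonsynonymous differences: 3 → different protein.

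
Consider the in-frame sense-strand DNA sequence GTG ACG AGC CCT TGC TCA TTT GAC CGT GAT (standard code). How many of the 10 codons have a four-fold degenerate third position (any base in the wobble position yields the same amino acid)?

Codon 1 GTG (Val): third position 4-fold.
Codon 2 ACG (Thr): third position 4-fold.
Codon 3 AGC (Ser): third position 2-fold.
Codon 4 CCT (Pro): third position 4-fold.
Codon 5 TGC (Cys): third position 2-fold.
Codon 6 TCA (Ser): third position 4-fold.
Codon 7 TTT (Phe): third position 2-fold.
Codon 8 GAC (Asp): third position 2-fold.
Codon 9 CGT (Arg): third position 4-fold.
Codon 10 GAT (Asp): third position 2-fold.
Four-fold degenerate third positions: 5.

5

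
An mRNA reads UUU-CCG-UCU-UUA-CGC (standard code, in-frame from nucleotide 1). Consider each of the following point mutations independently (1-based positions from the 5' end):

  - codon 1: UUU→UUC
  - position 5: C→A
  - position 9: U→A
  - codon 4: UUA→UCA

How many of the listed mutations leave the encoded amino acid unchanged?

2

Codon 1: UUU (Phe) → UUC (Phe) — synonymous.
Codon 2: CCG (Pro) → CAG (Gln) — missense.
Codon 3: UCU (Ser) → UCA (Ser) — synonymous.
Codon 4: UUA (Leu) → UCA (Ser) — missense.
Synonymous: 2 of 4.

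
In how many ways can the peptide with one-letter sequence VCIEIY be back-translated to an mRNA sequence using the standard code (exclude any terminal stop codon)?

288

Val: 4 codons.
Cys: 2 codons.
Ile: 3 codons.
Glu: 2 codons.
Ile: 3 codons.
Tyr: 2 codons.
4 × 2 × 3 × 2 × 3 × 2 = 288.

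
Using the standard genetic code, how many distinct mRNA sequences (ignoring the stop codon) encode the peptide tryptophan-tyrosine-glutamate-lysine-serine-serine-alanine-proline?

Trp: 1 codon.
Tyr: 2 codons.
Glu: 2 codons.
Lys: 2 codons.
Ser: 6 codons.
Ser: 6 codons.
Ala: 4 codons.
Pro: 4 codons.
1 × 2 × 2 × 2 × 6 × 6 × 4 × 4 = 4608.

4608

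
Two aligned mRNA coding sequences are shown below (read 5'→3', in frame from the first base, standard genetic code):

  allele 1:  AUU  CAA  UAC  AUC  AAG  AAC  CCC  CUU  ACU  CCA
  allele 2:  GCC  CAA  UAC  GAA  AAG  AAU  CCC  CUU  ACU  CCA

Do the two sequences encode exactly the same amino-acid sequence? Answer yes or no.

Codon 1: AUU Ile / GCC Ala — nonsynonymous.
Codon 2: CAA Gln / CAA Gln — identical.
Codon 3: UAC Tyr / UAC Tyr — identical.
Codon 4: AUC Ile / GAA Glu — nonsynonymous.
Codon 5: AAG Lys / AAG Lys — identical.
Codon 6: AAC Asn / AAU Asn — synonymous.
Codon 7: CCC Pro / CCC Pro — identical.
Codon 8: CUU Leu / CUU Leu — identical.
Codon 9: ACU Thr / ACU Thr — identical.
Codon 10: CCA Pro / CCA Pro — identical.
Nonsynonymous differences: 2 → different protein.

no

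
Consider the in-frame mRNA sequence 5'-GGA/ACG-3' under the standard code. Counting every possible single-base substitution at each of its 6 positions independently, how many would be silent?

Codon 1 (GGA, Gly): 3 synonymous substitutions.
Codon 2 (ACG, Thr): 3 synonymous substitutions.
Total: 3 + 3 = 6.

6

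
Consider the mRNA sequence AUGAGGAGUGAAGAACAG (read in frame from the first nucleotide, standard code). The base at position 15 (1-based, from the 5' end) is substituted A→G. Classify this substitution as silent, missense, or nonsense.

Position 15 falls in codon 5: GAA → Glu.
After the substitution the codon is GAG → Glu.
Both encode Glu, so the change is synonymous.

silent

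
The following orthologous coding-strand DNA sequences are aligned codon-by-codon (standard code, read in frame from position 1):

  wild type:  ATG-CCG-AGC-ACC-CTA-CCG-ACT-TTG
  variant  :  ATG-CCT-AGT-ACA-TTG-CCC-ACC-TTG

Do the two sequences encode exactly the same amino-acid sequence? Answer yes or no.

yes

Codon 1: ATG Met / ATG Met — identical.
Codon 2: CCG Pro / CCT Pro — synonymous.
Codon 3: AGC Ser / AGT Ser — synonymous.
Codon 4: ACC Thr / ACA Thr — synonymous.
Codon 5: CTA Leu / TTG Leu — synonymous.
Codon 6: CCG Pro / CCC Pro — synonymous.
Codon 7: ACT Thr / ACC Thr — synonymous.
Codon 8: TTG Leu / TTG Leu — identical.
Nonsynonymous differences: 0 → same protein.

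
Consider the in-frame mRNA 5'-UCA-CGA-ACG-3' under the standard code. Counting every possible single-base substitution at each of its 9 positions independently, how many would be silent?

Codon 1 (UCA, Ser): 3 synonymous substitutions.
Codon 2 (CGA, Arg): 4 synonymous substitutions.
Codon 3 (ACG, Thr): 3 synonymous substitutions.
Total: 3 + 4 + 3 = 10.

10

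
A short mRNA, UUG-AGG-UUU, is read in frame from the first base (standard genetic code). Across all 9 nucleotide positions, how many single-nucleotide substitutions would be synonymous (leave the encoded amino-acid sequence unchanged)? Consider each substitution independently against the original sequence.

Codon 1 (UUG, Leu): 2 synonymous substitutions.
Codon 2 (AGG, Arg): 2 synonymous substitutions.
Codon 3 (UUU, Phe): 1 synonymous substitution.
Total: 2 + 2 + 1 = 5.

5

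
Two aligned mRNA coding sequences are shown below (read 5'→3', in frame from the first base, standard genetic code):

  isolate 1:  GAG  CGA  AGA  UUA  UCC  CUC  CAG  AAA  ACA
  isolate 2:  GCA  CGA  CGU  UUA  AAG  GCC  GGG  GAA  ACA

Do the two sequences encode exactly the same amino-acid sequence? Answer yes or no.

no

Codon 1: GAG Glu / GCA Ala — nonsynonymous.
Codon 2: CGA Arg / CGA Arg — identical.
Codon 3: AGA Arg / CGU Arg — synonymous.
Codon 4: UUA Leu / UUA Leu — identical.
Codon 5: UCC Ser / AAG Lys — nonsynonymous.
Codon 6: CUC Leu / GCC Ala — nonsynonymous.
Codon 7: CAG Gln / GGG Gly — nonsynonymous.
Codon 8: AAA Lys / GAA Glu — nonsynonymous.
Codon 9: ACA Thr / ACA Thr — identical.
Nonsynonymous differences: 5 → different protein.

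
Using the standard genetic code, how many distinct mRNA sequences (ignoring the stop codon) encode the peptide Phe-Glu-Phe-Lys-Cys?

32

Phe: 2 codons.
Glu: 2 codons.
Phe: 2 codons.
Lys: 2 codons.
Cys: 2 codons.
2 × 2 × 2 × 2 × 2 = 32.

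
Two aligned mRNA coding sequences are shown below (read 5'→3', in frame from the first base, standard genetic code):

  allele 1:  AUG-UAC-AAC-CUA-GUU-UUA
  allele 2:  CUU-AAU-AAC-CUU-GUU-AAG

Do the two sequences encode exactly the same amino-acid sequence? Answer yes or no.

Codon 1: AUG Met / CUU Leu — nonsynonymous.
Codon 2: UAC Tyr / AAU Asn — nonsynonymous.
Codon 3: AAC Asn / AAC Asn — identical.
Codon 4: CUA Leu / CUU Leu — synonymous.
Codon 5: GUU Val / GUU Val — identical.
Codon 6: UUA Leu / AAG Lys — nonsynonymous.
Nonsynonymous differences: 3 → different protein.

no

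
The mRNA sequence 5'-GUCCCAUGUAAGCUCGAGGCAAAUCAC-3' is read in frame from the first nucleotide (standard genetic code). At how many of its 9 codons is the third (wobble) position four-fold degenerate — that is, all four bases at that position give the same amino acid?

Codon 1 GUC (Val): third position 4-fold.
Codon 2 CCA (Pro): third position 4-fold.
Codon 3 UGU (Cys): third position 2-fold.
Codon 4 AAG (Lys): third position 2-fold.
Codon 5 CUC (Leu): third position 4-fold.
Codon 6 GAG (Glu): third position 2-fold.
Codon 7 GCA (Ala): third position 4-fold.
Codon 8 AAU (Asn): third position 2-fold.
Codon 9 CAC (His): third position 2-fold.
Four-fold degenerate third positions: 4.

4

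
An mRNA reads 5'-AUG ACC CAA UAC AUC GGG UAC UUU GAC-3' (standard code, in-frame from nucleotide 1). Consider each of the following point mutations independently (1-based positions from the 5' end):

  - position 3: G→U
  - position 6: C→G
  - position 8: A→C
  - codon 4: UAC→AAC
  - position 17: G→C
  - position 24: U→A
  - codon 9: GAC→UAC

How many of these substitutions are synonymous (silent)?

1

Codon 1: AUG (Met) → AUU (Ile) — missense.
Codon 2: ACC (Thr) → ACG (Thr) — synonymous.
Codon 3: CAA (Gln) → CCA (Pro) — missense.
Codon 4: UAC (Tyr) → AAC (Asn) — missense.
Codon 6: GGG (Gly) → GCG (Ala) — missense.
Codon 8: UUU (Phe) → UUA (Leu) — missense.
Codon 9: GAC (Asp) → UAC (Tyr) — missense.
Synonymous: 1 of 7.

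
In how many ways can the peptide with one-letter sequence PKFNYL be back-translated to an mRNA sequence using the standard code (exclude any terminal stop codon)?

Pro: 4 codons.
Lys: 2 codons.
Phe: 2 codons.
Asn: 2 codons.
Tyr: 2 codons.
Leu: 6 codons.
4 × 2 × 2 × 2 × 2 × 6 = 384.

384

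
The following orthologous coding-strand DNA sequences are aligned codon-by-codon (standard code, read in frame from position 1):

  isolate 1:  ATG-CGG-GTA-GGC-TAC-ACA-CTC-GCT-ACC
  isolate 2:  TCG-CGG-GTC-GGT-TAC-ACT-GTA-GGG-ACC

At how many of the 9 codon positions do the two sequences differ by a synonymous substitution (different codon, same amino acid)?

Codon 1: ATG Met / TCG Ser — nonsynonymous.
Codon 2: CGG Arg / CGG Arg — identical.
Codon 3: GTA Val / GTC Val — synonymous.
Codon 4: GGC Gly / GGT Gly — synonymous.
Codon 5: TAC Tyr / TAC Tyr — identical.
Codon 6: ACA Thr / ACT Thr — synonymous.
Codon 7: CTC Leu / GTA Val — nonsynonymous.
Codon 8: GCT Ala / GGG Gly — nonsynonymous.
Codon 9: ACC Thr / ACC Thr — identical.
Synonymous differences: 3.

3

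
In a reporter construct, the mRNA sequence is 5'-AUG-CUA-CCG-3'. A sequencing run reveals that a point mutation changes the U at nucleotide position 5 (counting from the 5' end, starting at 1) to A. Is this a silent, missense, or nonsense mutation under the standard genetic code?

missense

Position 5 falls in codon 2: CUA → Leu.
After the substitution the codon is CAA → Gln.
Leu ≠ Gln, so this is a missense mutation.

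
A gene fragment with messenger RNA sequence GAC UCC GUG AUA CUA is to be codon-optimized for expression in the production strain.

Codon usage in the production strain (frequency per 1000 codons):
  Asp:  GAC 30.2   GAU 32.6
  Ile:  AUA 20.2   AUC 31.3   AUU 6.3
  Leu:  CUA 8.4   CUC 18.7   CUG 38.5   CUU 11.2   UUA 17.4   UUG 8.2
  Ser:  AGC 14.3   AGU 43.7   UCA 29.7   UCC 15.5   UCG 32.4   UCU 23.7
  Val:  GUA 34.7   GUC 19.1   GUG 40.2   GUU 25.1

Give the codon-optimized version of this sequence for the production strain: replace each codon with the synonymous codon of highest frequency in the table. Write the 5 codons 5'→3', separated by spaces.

Codon 1 (Asp): best is GAU at 32.6.
Codon 2 (Ser): best is AGU at 43.7.
Codon 3 (Val): best is GUG at 40.2.
Codon 4 (Ile): best is AUC at 31.3.
Codon 5 (Leu): best is CUG at 38.5.

GAU AGU GUG AUC CUG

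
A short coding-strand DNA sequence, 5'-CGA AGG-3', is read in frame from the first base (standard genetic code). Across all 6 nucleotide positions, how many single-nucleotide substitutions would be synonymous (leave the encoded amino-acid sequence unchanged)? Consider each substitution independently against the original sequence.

6

Codon 1 (CGA, Arg): 4 synonymous substitutions.
Codon 2 (AGG, Arg): 2 synonymous substitutions.
Total: 4 + 2 = 6.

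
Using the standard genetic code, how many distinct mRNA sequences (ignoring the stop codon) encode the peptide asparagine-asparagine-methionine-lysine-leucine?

48

Asn: 2 codons.
Asn: 2 codons.
Met: 1 codon.
Lys: 2 codons.
Leu: 6 codons.
2 × 2 × 1 × 2 × 6 = 48.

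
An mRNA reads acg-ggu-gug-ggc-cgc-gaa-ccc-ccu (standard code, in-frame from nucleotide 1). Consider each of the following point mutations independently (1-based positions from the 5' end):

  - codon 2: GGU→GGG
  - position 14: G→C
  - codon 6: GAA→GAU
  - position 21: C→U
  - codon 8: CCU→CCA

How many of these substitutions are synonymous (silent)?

3

Codon 2: GGU (Gly) → GGG (Gly) — synonymous.
Codon 5: CGC (Arg) → CCC (Pro) — missense.
Codon 6: GAA (Glu) → GAU (Asp) — missense.
Codon 7: CCC (Pro) → CCU (Pro) — synonymous.
Codon 8: CCU (Pro) → CCA (Pro) — synonymous.
Synonymous: 3 of 5.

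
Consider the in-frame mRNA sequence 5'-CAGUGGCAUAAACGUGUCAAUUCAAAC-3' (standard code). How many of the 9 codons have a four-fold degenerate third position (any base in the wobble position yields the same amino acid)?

Codon 1 CAG (Gln): third position 2-fold.
Codon 2 UGG (Trp): third position 1-fold.
Codon 3 CAU (His): third position 2-fold.
Codon 4 AAA (Lys): third position 2-fold.
Codon 5 CGU (Arg): third position 4-fold.
Codon 6 GUC (Val): third position 4-fold.
Codon 7 AAU (Asn): third position 2-fold.
Codon 8 UCA (Ser): third position 4-fold.
Codon 9 AAC (Asn): third position 2-fold.
Four-fold degenerate third positions: 3.

3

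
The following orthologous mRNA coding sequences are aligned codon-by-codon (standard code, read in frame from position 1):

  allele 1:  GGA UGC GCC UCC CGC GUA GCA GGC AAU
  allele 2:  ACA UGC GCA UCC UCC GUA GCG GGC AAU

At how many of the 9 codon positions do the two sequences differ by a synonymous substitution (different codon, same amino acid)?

Codon 1: GGA Gly / ACA Thr — nonsynonymous.
Codon 2: UGC Cys / UGC Cys — identical.
Codon 3: GCC Ala / GCA Ala — synonymous.
Codon 4: UCC Ser / UCC Ser — identical.
Codon 5: CGC Arg / UCC Ser — nonsynonymous.
Codon 6: GUA Val / GUA Val — identical.
Codon 7: GCA Ala / GCG Ala — synonymous.
Codon 8: GGC Gly / GGC Gly — identical.
Codon 9: AAU Asn / AAU Asn — identical.
Synonymous differences: 2.

2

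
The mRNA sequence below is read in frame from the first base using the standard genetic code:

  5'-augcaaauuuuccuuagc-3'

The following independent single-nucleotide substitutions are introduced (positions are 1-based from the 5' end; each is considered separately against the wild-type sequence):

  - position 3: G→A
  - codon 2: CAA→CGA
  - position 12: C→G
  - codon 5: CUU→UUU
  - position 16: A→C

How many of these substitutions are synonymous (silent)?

0

Codon 1: AUG (Met) → AUA (Ile) — missense.
Codon 2: CAA (Gln) → CGA (Arg) — missense.
Codon 4: UUC (Phe) → UUG (Leu) — missense.
Codon 5: CUU (Leu) → UUU (Phe) — missense.
Codon 6: AGC (Ser) → CGC (Arg) — missense.
Synonymous: 0 of 5.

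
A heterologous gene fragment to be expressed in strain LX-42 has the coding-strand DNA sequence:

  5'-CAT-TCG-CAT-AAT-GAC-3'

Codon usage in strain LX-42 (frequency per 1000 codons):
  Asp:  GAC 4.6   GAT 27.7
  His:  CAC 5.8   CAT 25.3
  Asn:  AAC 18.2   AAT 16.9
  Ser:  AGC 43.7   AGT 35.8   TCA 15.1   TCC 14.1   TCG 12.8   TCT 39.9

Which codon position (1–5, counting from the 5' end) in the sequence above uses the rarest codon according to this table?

Codon 1 CAT (His): 25.3 per 1000.
Codon 2 TCG (Ser): 12.8 per 1000.
Codon 3 CAT (His): 25.3 per 1000.
Codon 4 AAT (Asn): 16.9 per 1000.
Codon 5 GAC (Asp): 4.6 per 1000.
Lowest frequency is 4.6 at codon 5.

5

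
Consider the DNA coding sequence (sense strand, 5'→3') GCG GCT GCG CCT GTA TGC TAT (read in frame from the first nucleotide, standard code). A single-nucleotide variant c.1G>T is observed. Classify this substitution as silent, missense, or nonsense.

missense

Position 1 falls in codon 1: GCG → Ala.
After the substitution the codon is TCG → Ser.
Ala ≠ Ser, so this is a missense mutation.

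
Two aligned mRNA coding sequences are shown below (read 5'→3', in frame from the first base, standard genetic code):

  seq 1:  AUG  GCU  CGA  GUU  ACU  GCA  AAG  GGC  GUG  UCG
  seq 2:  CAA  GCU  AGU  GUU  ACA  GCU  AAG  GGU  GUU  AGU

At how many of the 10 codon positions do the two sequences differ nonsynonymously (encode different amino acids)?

2

Codon 1: AUG Met / CAA Gln — nonsynonymous.
Codon 2: GCU Ala / GCU Ala — identical.
Codon 3: CGA Arg / AGU Ser — nonsynonymous.
Codon 4: GUU Val / GUU Val — identical.
Codon 5: ACU Thr / ACA Thr — synonymous.
Codon 6: GCA Ala / GCU Ala — synonymous.
Codon 7: AAG Lys / AAG Lys — identical.
Codon 8: GGC Gly / GGU Gly — synonymous.
Codon 9: GUG Val / GUU Val — synonymous.
Codon 10: UCG Ser / AGU Ser — synonymous.
Nonsynonymous differences: 2.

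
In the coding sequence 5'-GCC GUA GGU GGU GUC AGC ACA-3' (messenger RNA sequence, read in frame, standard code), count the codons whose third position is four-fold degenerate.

6

Codon 1 GCC (Ala): third position 4-fold.
Codon 2 GUA (Val): third position 4-fold.
Codon 3 GGU (Gly): third position 4-fold.
Codon 4 GGU (Gly): third position 4-fold.
Codon 5 GUC (Val): third position 4-fold.
Codon 6 AGC (Ser): third position 2-fold.
Codon 7 ACA (Thr): third position 4-fold.
Four-fold degenerate third positions: 6.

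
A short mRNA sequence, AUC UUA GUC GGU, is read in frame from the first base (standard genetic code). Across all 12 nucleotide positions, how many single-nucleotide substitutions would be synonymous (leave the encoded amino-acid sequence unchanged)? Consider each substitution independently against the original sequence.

10

Codon 1 (AUC, Ile): 2 synonymous substitutions.
Codon 2 (UUA, Leu): 2 synonymous substitutions.
Codon 3 (GUC, Val): 3 synonymous substitutions.
Codon 4 (GGU, Gly): 3 synonymous substitutions.
Total: 2 + 2 + 3 + 3 = 10.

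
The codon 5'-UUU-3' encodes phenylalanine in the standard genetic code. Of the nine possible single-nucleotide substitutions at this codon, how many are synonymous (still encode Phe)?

1

Position 1: none → 0 synonymous.
Position 2: none → 0 synonymous.
Position 3: UUC → 1 synonymous.
Total: 0 + 0 + 1 = 1.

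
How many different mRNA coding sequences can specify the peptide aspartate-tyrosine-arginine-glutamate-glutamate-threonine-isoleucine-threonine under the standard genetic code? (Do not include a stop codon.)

Asp: 2 codons.
Tyr: 2 codons.
Arg: 6 codons.
Glu: 2 codons.
Glu: 2 codons.
Thr: 4 codons.
Ile: 3 codons.
Thr: 4 codons.
2 × 2 × 6 × 2 × 2 × 4 × 3 × 4 = 4608.

4608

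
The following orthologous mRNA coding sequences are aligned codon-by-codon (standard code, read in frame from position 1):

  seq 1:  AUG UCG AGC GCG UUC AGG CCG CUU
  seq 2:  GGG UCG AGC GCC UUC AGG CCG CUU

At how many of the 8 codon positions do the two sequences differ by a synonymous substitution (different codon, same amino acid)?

1

Codon 1: AUG Met / GGG Gly — nonsynonymous.
Codon 2: UCG Ser / UCG Ser — identical.
Codon 3: AGC Ser / AGC Ser — identical.
Codon 4: GCG Ala / GCC Ala — synonymous.
Codon 5: UUC Phe / UUC Phe — identical.
Codon 6: AGG Arg / AGG Arg — identical.
Codon 7: CCG Pro / CCG Pro — identical.
Codon 8: CUU Leu / CUU Leu — identical.
Synonymous differences: 1.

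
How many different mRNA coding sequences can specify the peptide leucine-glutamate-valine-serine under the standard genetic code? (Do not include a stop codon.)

Leu: 6 codons.
Glu: 2 codons.
Val: 4 codons.
Ser: 6 codons.
6 × 2 × 4 × 6 = 288.

288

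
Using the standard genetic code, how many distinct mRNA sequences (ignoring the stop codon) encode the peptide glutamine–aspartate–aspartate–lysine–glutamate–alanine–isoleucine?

384

Gln: 2 codons.
Asp: 2 codons.
Asp: 2 codons.
Lys: 2 codons.
Glu: 2 codons.
Ala: 4 codons.
Ile: 3 codons.
2 × 2 × 2 × 2 × 2 × 4 × 3 = 384.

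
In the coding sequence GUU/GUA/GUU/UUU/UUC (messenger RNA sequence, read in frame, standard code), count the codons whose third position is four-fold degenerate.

Codon 1 GUU (Val): third position 4-fold.
Codon 2 GUA (Val): third position 4-fold.
Codon 3 GUU (Val): third position 4-fold.
Codon 4 UUU (Phe): third position 2-fold.
Codon 5 UUC (Phe): third position 2-fold.
Four-fold degenerate third positions: 3.

3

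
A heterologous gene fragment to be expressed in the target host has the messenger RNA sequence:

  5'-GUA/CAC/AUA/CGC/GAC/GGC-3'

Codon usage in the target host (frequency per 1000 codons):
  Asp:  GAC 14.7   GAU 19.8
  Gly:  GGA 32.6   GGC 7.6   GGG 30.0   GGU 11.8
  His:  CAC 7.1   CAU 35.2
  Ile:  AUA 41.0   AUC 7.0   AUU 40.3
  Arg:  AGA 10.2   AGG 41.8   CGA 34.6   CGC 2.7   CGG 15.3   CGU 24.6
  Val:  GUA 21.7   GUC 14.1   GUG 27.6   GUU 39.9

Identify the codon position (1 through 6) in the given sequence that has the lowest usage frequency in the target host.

4

Codon 1 GUA (Val): 21.7 per 1000.
Codon 2 CAC (His): 7.1 per 1000.
Codon 3 AUA (Ile): 41.0 per 1000.
Codon 4 CGC (Arg): 2.7 per 1000.
Codon 5 GAC (Asp): 14.7 per 1000.
Codon 6 GGC (Gly): 7.6 per 1000.
Lowest frequency is 2.7 at codon 4.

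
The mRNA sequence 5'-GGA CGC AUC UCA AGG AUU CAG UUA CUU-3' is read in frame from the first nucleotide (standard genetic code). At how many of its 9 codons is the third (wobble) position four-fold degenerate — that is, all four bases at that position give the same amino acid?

4

Codon 1 GGA (Gly): third position 4-fold.
Codon 2 CGC (Arg): third position 4-fold.
Codon 3 AUC (Ile): third position 3-fold.
Codon 4 UCA (Ser): third position 4-fold.
Codon 5 AGG (Arg): third position 2-fold.
Codon 6 AUU (Ile): third position 3-fold.
Codon 7 CAG (Gln): third position 2-fold.
Codon 8 UUA (Leu): third position 2-fold.
Codon 9 CUU (Leu): third position 4-fold.
Four-fold degenerate third positions: 4.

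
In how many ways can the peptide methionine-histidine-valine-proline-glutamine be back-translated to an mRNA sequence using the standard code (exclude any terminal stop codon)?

64

Met: 1 codon.
His: 2 codons.
Val: 4 codons.
Pro: 4 codons.
Gln: 2 codons.
1 × 2 × 4 × 4 × 2 = 64.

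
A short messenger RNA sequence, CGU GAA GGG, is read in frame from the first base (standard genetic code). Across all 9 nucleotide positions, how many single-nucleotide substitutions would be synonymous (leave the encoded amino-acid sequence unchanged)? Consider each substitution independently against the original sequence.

Codon 1 (CGU, Arg): 3 synonymous substitutions.
Codon 2 (GAA, Glu): 1 synonymous substitution.
Codon 3 (GGG, Gly): 3 synonymous substitutions.
Total: 3 + 1 + 3 = 7.

7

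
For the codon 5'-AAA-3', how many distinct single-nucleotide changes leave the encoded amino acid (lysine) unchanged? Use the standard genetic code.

Position 1: none → 0 synonymous.
Position 2: none → 0 synonymous.
Position 3: AAG → 1 synonymous.
Total: 0 + 0 + 1 = 1.

1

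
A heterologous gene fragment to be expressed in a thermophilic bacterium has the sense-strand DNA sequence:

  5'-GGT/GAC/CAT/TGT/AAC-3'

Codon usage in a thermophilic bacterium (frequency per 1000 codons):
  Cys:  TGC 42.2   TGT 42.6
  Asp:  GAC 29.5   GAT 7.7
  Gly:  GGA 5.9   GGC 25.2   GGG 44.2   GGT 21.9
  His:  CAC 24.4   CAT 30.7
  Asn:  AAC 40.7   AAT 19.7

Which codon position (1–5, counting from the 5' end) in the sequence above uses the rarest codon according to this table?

Codon 1 GGT (Gly): 21.9 per 1000.
Codon 2 GAC (Asp): 29.5 per 1000.
Codon 3 CAT (His): 30.7 per 1000.
Codon 4 TGT (Cys): 42.6 per 1000.
Codon 5 AAC (Asn): 40.7 per 1000.
Lowest frequency is 21.9 at codon 1.

1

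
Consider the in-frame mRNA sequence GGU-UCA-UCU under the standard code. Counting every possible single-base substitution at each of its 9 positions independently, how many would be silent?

Codon 1 (GGU, Gly): 3 synonymous substitutions.
Codon 2 (UCA, Ser): 3 synonymous substitutions.
Codon 3 (UCU, Ser): 3 synonymous substitutions.
Total: 3 + 3 + 3 = 9.

9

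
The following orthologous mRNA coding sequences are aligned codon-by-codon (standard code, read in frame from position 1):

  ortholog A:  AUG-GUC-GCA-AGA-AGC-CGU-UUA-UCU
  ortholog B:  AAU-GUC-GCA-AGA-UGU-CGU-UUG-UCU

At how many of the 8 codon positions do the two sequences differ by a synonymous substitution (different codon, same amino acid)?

1

Codon 1: AUG Met / AAU Asn — nonsynonymous.
Codon 2: GUC Val / GUC Val — identical.
Codon 3: GCA Ala / GCA Ala — identical.
Codon 4: AGA Arg / AGA Arg — identical.
Codon 5: AGC Ser / UGU Cys — nonsynonymous.
Codon 6: CGU Arg / CGU Arg — identical.
Codon 7: UUA Leu / UUG Leu — synonymous.
Codon 8: UCU Ser / UCU Ser — identical.
Synonymous differences: 1.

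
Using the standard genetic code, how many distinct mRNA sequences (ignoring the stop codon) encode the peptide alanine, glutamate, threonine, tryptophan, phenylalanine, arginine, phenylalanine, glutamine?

1536

Ala: 4 codons.
Glu: 2 codons.
Thr: 4 codons.
Trp: 1 codon.
Phe: 2 codons.
Arg: 6 codons.
Phe: 2 codons.
Gln: 2 codons.
4 × 2 × 4 × 1 × 2 × 6 × 2 × 2 = 1536.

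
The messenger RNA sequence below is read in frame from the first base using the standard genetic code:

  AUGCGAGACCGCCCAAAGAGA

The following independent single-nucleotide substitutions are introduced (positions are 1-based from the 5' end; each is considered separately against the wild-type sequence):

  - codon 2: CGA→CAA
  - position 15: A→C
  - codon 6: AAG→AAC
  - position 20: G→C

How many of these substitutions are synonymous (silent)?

1

Codon 2: CGA (Arg) → CAA (Gln) — missense.
Codon 5: CCA (Pro) → CCC (Pro) — synonymous.
Codon 6: AAG (Lys) → AAC (Asn) — missense.
Codon 7: AGA (Arg) → ACA (Thr) — missense.
Synonymous: 1 of 4.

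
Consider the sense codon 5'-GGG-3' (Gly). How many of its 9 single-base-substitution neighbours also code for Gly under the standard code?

3

Position 1: none → 0 synonymous.
Position 2: none → 0 synonymous.
Position 3: GGT, GGC, GGA → 3 synonymous.
Total: 0 + 0 + 3 = 3.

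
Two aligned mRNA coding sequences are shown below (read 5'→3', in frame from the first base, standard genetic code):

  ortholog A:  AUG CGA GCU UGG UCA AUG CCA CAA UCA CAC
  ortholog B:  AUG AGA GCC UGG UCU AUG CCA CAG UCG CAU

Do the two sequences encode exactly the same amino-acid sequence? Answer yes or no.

yes

Codon 1: AUG Met / AUG Met — identical.
Codon 2: CGA Arg / AGA Arg — synonymous.
Codon 3: GCU Ala / GCC Ala — synonymous.
Codon 4: UGG Trp / UGG Trp — identical.
Codon 5: UCA Ser / UCU Ser — synonymous.
Codon 6: AUG Met / AUG Met — identical.
Codon 7: CCA Pro / CCA Pro — identical.
Codon 8: CAA Gln / CAG Gln — synonymous.
Codon 9: UCA Ser / UCG Ser — synonymous.
Codon 10: CAC His / CAU His — synonymous.
Nonsynonymous differences: 0 → same protein.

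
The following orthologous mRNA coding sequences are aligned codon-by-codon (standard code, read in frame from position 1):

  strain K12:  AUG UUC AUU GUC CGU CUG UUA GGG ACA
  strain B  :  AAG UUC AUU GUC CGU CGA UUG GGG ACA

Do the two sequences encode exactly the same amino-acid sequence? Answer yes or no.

Codon 1: AUG Met / AAG Lys — nonsynonymous.
Codon 2: UUC Phe / UUC Phe — identical.
Codon 3: AUU Ile / AUU Ile — identical.
Codon 4: GUC Val / GUC Val — identical.
Codon 5: CGU Arg / CGU Arg — identical.
Codon 6: CUG Leu / CGA Arg — nonsynonymous.
Codon 7: UUA Leu / UUG Leu — synonymous.
Codon 8: GGG Gly / GGG Gly — identical.
Codon 9: ACA Thr / ACA Thr — identical.
Nonsynonymous differences: 2 → different protein.

no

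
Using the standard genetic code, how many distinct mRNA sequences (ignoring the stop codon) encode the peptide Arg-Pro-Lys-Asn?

96

Arg: 6 codons.
Pro: 4 codons.
Lys: 2 codons.
Asn: 2 codons.
6 × 4 × 2 × 2 = 96.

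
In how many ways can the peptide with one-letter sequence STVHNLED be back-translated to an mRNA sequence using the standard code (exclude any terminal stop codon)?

Ser: 6 codons.
Thr: 4 codons.
Val: 4 codons.
His: 2 codons.
Asn: 2 codons.
Leu: 6 codons.
Glu: 2 codons.
Asp: 2 codons.
6 × 4 × 4 × 2 × 2 × 6 × 2 × 2 = 9216.

9216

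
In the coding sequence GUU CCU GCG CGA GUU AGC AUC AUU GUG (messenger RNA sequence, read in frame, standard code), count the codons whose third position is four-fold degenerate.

Codon 1 GUU (Val): third position 4-fold.
Codon 2 CCU (Pro): third position 4-fold.
Codon 3 GCG (Ala): third position 4-fold.
Codon 4 CGA (Arg): third position 4-fold.
Codon 5 GUU (Val): third position 4-fold.
Codon 6 AGC (Ser): third position 2-fold.
Codon 7 AUC (Ile): third position 3-fold.
Codon 8 AUU (Ile): third position 3-fold.
Codon 9 GUG (Val): third position 4-fold.
Four-fold degenerate third positions: 6.

6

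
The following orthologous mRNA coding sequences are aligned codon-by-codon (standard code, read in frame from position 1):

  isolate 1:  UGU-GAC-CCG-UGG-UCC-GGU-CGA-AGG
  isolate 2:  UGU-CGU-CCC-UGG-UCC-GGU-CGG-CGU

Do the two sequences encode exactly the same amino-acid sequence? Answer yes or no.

Codon 1: UGU Cys / UGU Cys — identical.
Codon 2: GAC Asp / CGU Arg — nonsynonymous.
Codon 3: CCG Pro / CCC Pro — synonymous.
Codon 4: UGG Trp / UGG Trp — identical.
Codon 5: UCC Ser / UCC Ser — identical.
Codon 6: GGU Gly / GGU Gly — identical.
Codon 7: CGA Arg / CGG Arg — synonymous.
Codon 8: AGG Arg / CGU Arg — synonymous.
Nonsynonymous differences: 1 → different protein.

no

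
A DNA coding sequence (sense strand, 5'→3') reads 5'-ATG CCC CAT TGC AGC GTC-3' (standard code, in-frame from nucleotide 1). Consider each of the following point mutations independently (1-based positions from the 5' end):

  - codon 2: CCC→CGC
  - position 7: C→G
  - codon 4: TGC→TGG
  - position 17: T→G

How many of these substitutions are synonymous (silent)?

0

Codon 2: CCC (Pro) → CGC (Arg) — missense.
Codon 3: CAT (His) → GAT (Asp) — missense.
Codon 4: TGC (Cys) → TGG (Trp) — missense.
Codon 6: GTC (Val) → GGC (Gly) — missense.
Synonymous: 0 of 4.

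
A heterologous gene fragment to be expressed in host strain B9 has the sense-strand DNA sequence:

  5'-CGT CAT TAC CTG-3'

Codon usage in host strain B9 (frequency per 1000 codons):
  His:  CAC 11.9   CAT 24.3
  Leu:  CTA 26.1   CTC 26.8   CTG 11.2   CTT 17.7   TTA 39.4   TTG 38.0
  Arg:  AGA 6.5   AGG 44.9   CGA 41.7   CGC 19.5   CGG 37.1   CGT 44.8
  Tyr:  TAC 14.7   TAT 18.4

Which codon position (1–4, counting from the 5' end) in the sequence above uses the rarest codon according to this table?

4

Codon 1 CGT (Arg): 44.8 per 1000.
Codon 2 CAT (His): 24.3 per 1000.
Codon 3 TAC (Tyr): 14.7 per 1000.
Codon 4 CTG (Leu): 11.2 per 1000.
Lowest frequency is 11.2 at codon 4.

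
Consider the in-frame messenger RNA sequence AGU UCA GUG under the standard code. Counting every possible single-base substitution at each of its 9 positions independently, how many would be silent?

Codon 1 (AGU, Ser): 1 synonymous substitution.
Codon 2 (UCA, Ser): 3 synonymous substitutions.
Codon 3 (GUG, Val): 3 synonymous substitutions.
Total: 1 + 3 + 3 = 7.

7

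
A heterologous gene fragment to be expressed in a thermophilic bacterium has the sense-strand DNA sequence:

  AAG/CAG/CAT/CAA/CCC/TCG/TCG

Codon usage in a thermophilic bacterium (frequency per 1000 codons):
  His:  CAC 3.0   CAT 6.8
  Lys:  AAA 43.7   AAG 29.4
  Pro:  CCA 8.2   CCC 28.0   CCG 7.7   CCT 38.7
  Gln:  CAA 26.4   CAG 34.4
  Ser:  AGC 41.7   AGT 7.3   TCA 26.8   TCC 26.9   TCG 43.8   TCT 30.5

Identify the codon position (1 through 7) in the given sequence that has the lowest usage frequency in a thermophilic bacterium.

3

Codon 1 AAG (Lys): 29.4 per 1000.
Codon 2 CAG (Gln): 34.4 per 1000.
Codon 3 CAT (His): 6.8 per 1000.
Codon 4 CAA (Gln): 26.4 per 1000.
Codon 5 CCC (Pro): 28.0 per 1000.
Codon 6 TCG (Ser): 43.8 per 1000.
Codon 7 TCG (Ser): 43.8 per 1000.
Lowest frequency is 6.8 at codon 3.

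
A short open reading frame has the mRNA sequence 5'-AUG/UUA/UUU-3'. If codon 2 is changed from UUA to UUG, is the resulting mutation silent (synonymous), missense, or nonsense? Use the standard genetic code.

Position 6 falls in codon 2: UUA → Leu.
After the substitution the codon is UUG → Leu.
Both encode Leu, so the change is synonymous.

silent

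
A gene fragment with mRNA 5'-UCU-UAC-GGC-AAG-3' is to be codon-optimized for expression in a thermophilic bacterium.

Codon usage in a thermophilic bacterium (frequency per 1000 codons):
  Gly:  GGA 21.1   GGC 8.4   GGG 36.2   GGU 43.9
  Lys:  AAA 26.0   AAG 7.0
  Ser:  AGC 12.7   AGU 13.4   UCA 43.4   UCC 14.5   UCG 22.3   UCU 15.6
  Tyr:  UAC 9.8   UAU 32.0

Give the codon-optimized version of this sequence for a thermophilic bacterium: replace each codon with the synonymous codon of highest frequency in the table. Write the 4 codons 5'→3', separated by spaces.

UCA UAU GGU AAA

Codon 1 (Ser): best is UCA at 43.4.
Codon 2 (Tyr): best is UAU at 32.0.
Codon 3 (Gly): best is GGU at 43.9.
Codon 4 (Lys): best is AAA at 26.0.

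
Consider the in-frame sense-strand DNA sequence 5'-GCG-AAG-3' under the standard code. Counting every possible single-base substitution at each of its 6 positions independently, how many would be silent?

4

Codon 1 (GCG, Ala): 3 synonymous substitutions.
Codon 2 (AAG, Lys): 1 synonymous substitution.
Total: 3 + 1 = 4.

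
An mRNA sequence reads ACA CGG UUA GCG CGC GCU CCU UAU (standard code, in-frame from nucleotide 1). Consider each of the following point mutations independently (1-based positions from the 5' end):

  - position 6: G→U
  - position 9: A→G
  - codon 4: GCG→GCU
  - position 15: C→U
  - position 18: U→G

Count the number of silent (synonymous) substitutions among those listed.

Codon 2: CGG (Arg) → CGU (Arg) — synonymous.
Codon 3: UUA (Leu) → UUG (Leu) — synonymous.
Codon 4: GCG (Ala) → GCU (Ala) — synonymous.
Codon 5: CGC (Arg) → CGU (Arg) — synonymous.
Codon 6: GCU (Ala) → GCG (Ala) — synonymous.
Synonymous: 5 of 5.

5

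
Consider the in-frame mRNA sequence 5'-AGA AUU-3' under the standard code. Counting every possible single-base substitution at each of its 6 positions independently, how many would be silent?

4

Codon 1 (AGA, Arg): 2 synonymous substitutions.
Codon 2 (AUU, Ile): 2 synonymous substitutions.
Total: 2 + 2 = 4.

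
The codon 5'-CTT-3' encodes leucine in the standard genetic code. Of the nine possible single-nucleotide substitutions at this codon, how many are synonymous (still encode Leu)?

3

Position 1: none → 0 synonymous.
Position 2: none → 0 synonymous.
Position 3: CTC, CTA, CTG → 3 synonymous.
Total: 0 + 0 + 3 = 3.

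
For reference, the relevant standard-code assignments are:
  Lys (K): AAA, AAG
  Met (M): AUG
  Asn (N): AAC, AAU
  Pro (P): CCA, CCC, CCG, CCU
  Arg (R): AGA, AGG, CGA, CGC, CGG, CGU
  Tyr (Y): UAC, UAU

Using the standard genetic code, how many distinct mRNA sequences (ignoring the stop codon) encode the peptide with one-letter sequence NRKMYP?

Asn: 2 codons.
Arg: 6 codons.
Lys: 2 codons.
Met: 1 codon.
Tyr: 2 codons.
Pro: 4 codons.
2 × 6 × 2 × 1 × 2 × 4 = 192.

192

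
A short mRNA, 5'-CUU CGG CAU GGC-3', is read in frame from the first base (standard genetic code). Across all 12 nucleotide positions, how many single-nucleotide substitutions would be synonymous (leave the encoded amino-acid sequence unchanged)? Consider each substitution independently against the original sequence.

11

Codon 1 (CUU, Leu): 3 synonymous substitutions.
Codon 2 (CGG, Arg): 4 synonymous substitutions.
Codon 3 (CAU, His): 1 synonymous substitution.
Codon 4 (GGC, Gly): 3 synonymous substitutions.
Total: 3 + 4 + 1 + 3 = 11.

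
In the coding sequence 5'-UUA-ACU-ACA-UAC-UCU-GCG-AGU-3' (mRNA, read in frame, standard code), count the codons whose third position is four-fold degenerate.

Codon 1 UUA (Leu): third position 2-fold.
Codon 2 ACU (Thr): third position 4-fold.
Codon 3 ACA (Thr): third position 4-fold.
Codon 4 UAC (Tyr): third position 2-fold.
Codon 5 UCU (Ser): third position 4-fold.
Codon 6 GCG (Ala): third position 4-fold.
Codon 7 AGU (Ser): third position 2-fold.
Four-fold degenerate third positions: 4.

4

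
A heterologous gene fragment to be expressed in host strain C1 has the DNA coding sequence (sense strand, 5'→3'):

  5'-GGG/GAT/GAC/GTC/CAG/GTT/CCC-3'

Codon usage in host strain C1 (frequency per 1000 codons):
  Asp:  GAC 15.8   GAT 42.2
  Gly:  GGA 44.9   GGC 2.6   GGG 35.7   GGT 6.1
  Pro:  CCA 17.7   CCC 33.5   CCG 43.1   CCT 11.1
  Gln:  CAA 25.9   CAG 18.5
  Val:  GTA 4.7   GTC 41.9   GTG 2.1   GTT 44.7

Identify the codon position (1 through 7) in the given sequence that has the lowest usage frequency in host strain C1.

3

Codon 1 GGG (Gly): 35.7 per 1000.
Codon 2 GAT (Asp): 42.2 per 1000.
Codon 3 GAC (Asp): 15.8 per 1000.
Codon 4 GTC (Val): 41.9 per 1000.
Codon 5 CAG (Gln): 18.5 per 1000.
Codon 6 GTT (Val): 44.7 per 1000.
Codon 7 CCC (Pro): 33.5 per 1000.
Lowest frequency is 15.8 at codon 3.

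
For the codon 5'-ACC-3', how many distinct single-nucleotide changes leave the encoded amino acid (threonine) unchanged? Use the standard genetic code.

3

Position 1: none → 0 synonymous.
Position 2: none → 0 synonymous.
Position 3: ACU, ACA, ACG → 3 synonymous.
Total: 0 + 0 + 3 = 3.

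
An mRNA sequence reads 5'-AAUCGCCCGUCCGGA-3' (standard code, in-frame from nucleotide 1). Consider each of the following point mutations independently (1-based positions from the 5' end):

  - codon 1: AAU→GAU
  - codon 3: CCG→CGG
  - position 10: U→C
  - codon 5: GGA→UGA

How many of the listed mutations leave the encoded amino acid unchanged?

0

Codon 1: AAU (Asn) → GAU (Asp) — missense.
Codon 3: CCG (Pro) → CGG (Arg) — missense.
Codon 4: UCC (Ser) → CCC (Pro) — missense.
Codon 5: GGA (Gly) → UGA (Stop) — nonsense.
Synonymous: 0 of 4.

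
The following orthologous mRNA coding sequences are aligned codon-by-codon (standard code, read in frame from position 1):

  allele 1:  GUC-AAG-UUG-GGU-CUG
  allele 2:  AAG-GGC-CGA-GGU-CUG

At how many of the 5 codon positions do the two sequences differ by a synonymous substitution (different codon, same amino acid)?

0

Codon 1: GUC Val / AAG Lys — nonsynonymous.
Codon 2: AAG Lys / GGC Gly — nonsynonymous.
Codon 3: UUG Leu / CGA Arg — nonsynonymous.
Codon 4: GGU Gly / GGU Gly — identical.
Codon 5: CUG Leu / CUG Leu — identical.
Synonymous differences: 0.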